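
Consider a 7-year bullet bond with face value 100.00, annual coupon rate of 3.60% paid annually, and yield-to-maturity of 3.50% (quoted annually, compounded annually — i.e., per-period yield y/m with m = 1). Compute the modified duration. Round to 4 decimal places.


Coupon per period c = face * coupon_rate / m = 3.600000
Periods per year m = 1; per-period yield y/m = 0.035000
Number of cashflows N = 7
Cashflows (t years, CF_t, discount factor 1/(1+y/m)^(m*t), PV):
  t = 1.0000: CF_t = 3.600000, DF = 0.966184, PV = 3.478261
  t = 2.0000: CF_t = 3.600000, DF = 0.933511, PV = 3.360639
  t = 3.0000: CF_t = 3.600000, DF = 0.901943, PV = 3.246994
  t = 4.0000: CF_t = 3.600000, DF = 0.871442, PV = 3.137192
  t = 5.0000: CF_t = 3.600000, DF = 0.841973, PV = 3.031103
  t = 6.0000: CF_t = 3.600000, DF = 0.813501, PV = 2.928602
  t = 7.0000: CF_t = 103.600000, DF = 0.785991, PV = 81.428664
Price P = sum_t PV_t = 100.611454
First compute Macaulay numerator sum_t t * PV_t:
  t * PV_t at t = 1.0000: 3.478261
  t * PV_t at t = 2.0000: 6.721277
  t * PV_t at t = 3.0000: 9.740981
  t * PV_t at t = 4.0000: 12.548768
  t * PV_t at t = 5.0000: 15.155517
  t * PV_t at t = 6.0000: 17.571614
  t * PV_t at t = 7.0000: 570.000645
Macaulay duration D = 635.217063 / 100.611454 = 6.313566
Modified duration = D / (1 + y/m) = 6.313566 / (1 + 0.035000) = 6.100064

Answer: Modified duration = 6.1001


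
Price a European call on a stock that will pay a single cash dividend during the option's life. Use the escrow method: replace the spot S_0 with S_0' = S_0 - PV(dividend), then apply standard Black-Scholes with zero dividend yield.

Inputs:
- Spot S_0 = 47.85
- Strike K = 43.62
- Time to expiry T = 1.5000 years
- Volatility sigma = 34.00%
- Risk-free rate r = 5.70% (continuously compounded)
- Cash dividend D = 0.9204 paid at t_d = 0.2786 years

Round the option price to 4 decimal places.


Answer: Price = 11.1306

Derivation:
PV(D) = D * exp(-r * t_d) = 0.9204 * 0.98424523 = 0.90589931
S_0' = S_0 - PV(D) = 47.8500 - 0.90589931 = 46.94410069
d1 = (ln(S_0'/K) + (r + sigma^2/2)*T) / (sigma*sqrt(T)) = 0.58989905
d2 = d1 - sigma*sqrt(T) = 0.17348580
exp(-rT) = 0.91805314
N(d1) = 0.72237084; N(d2) = 0.56886521
C = S_0' * N(d1) - K * exp(-rT) * N(d2) = 46.94410069 * 0.72237084 - 43.6200 * 0.91805314 * 0.56886521 = 11.1306


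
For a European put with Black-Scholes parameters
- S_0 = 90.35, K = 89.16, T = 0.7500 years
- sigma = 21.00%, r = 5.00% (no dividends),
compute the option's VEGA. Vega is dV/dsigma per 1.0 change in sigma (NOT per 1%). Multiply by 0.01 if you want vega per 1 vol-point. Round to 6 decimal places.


d1 = 0.3700320822; d2 = 0.1881667474
phi(d1) = 0.3725438969; exp(-qT) = 1.0000000000; exp(-rT) = 0.9631944177
Vega = S * exp(-qT) * phi(d1) * sqrt(T) = 90.3500 * 1.0000000000 * 0.3725438969 * 0.8660254038 = 29.149844

Answer: Vega = 29.149844


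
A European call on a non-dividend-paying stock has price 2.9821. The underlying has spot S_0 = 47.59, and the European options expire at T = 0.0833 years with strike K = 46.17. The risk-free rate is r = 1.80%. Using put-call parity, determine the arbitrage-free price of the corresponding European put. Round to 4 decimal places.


Put-call parity: C - P = S_0 * exp(-qT) - K * exp(-rT).
S_0 * exp(-qT) = 47.5900 * 1.00000000 = 47.59000000
K * exp(-rT) = 46.1700 * 0.99850172 = 46.10082458
P = C - S*exp(-qT) + K*exp(-rT)
P = 2.9821 - 47.59000000 + 46.10082458 = 1.4929

Answer: Put price = 1.4929


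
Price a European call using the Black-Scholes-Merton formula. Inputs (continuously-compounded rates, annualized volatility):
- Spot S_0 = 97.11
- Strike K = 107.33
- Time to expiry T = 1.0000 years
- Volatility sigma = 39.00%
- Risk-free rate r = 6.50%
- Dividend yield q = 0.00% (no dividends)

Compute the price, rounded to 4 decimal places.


d1 = (ln(S/K) + (r - q + 0.5*sigma^2) * T) / (sigma * sqrt(T)) = 0.10509271
d2 = d1 - sigma * sqrt(T) = -0.28490729
exp(-rT) = 0.93706746; exp(-qT) = 1.00000000
C = S_0 * exp(-qT) * N(d1) - K * exp(-rT) * N(d2)
N(d1) = 0.54184888; N(d2) = 0.38785758
C = 97.1100 * 1.00000000 * 0.54184888 - 107.3300 * 0.93706746 * 0.38785758 = 13.6100

Answer: Price = 13.6100


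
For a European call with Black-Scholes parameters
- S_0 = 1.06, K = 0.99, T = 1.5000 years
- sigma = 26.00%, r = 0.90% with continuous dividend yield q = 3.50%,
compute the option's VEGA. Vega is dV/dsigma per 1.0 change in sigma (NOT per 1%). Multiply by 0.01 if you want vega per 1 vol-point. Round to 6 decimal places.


d1 = 0.2512901504; d2 = -0.0671435161
phi(d1) = 0.3865431002; exp(-qT) = 0.9488543211; exp(-rT) = 0.9865907163
Vega = S * exp(-qT) * phi(d1) * sqrt(T) = 1.0600 * 0.9488543211 * 0.3865431002 * 1.2247448714 = 0.476156

Answer: Vega = 0.476156


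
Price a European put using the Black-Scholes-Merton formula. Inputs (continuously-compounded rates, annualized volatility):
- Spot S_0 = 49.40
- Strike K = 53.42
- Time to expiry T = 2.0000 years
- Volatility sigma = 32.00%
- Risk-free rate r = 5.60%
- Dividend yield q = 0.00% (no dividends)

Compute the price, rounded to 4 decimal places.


Answer: Price = 7.9001

Derivation:
d1 = (ln(S/K) + (r - q + 0.5*sigma^2) * T) / (sigma * sqrt(T)) = 0.30088546
d2 = d1 - sigma * sqrt(T) = -0.15166288
exp(-rT) = 0.89404426; exp(-qT) = 1.00000000
P = K * exp(-rT) * N(-d2) - S_0 * exp(-qT) * N(-d1)
N(-d1) = 0.38175092; N(-d2) = 0.56027358
P = 53.4200 * 0.89404426 * 0.56027358 - 49.4000 * 1.00000000 * 0.38175092 = 7.9001


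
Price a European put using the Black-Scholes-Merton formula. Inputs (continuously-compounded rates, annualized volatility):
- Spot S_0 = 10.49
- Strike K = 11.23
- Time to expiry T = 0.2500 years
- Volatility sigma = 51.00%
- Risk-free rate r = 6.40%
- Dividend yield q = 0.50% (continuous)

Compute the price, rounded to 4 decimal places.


Answer: Price = 1.4033

Derivation:
d1 = (ln(S/K) + (r - q + 0.5*sigma^2) * T) / (sigma * sqrt(T)) = -0.08197587
d2 = d1 - sigma * sqrt(T) = -0.33697587
exp(-rT) = 0.98412732; exp(-qT) = 0.99875078
P = K * exp(-rT) * N(-d2) - S_0 * exp(-qT) * N(-d1)
N(-d1) = 0.53266705; N(-d2) = 0.63193245
P = 11.2300 * 0.98412732 * 0.63193245 - 10.4900 * 0.99875078 * 0.53266705 = 1.4033


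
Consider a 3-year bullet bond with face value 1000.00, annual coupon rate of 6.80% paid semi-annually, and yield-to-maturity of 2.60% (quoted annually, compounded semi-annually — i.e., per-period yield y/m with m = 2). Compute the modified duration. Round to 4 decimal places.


Answer: Modified duration = 2.7435

Derivation:
Coupon per period c = face * coupon_rate / m = 34.000000
Periods per year m = 2; per-period yield y/m = 0.013000
Number of cashflows N = 6
Cashflows (t years, CF_t, discount factor 1/(1+y/m)^(m*t), PV):
  t = 0.5000: CF_t = 34.000000, DF = 0.987167, PV = 33.563672
  t = 1.0000: CF_t = 34.000000, DF = 0.974498, PV = 33.132944
  t = 1.5000: CF_t = 34.000000, DF = 0.961992, PV = 32.707743
  t = 2.0000: CF_t = 34.000000, DF = 0.949647, PV = 32.287999
  t = 2.5000: CF_t = 34.000000, DF = 0.937460, PV = 31.873642
  t = 3.0000: CF_t = 1034.000000, DF = 0.925429, PV = 956.894077
Price P = sum_t PV_t = 1120.460078
First compute Macaulay numerator sum_t t * PV_t:
  t * PV_t at t = 0.5000: 16.781836
  t * PV_t at t = 1.0000: 33.132944
  t * PV_t at t = 1.5000: 49.061615
  t * PV_t at t = 2.0000: 64.575999
  t * PV_t at t = 2.5000: 79.684105
  t * PV_t at t = 3.0000: 2870.682232
Macaulay duration D = 3113.918731 / 1120.460078 = 2.779143
Modified duration = D / (1 + y/m) = 2.779143 / (1 + 0.013000) = 2.743478


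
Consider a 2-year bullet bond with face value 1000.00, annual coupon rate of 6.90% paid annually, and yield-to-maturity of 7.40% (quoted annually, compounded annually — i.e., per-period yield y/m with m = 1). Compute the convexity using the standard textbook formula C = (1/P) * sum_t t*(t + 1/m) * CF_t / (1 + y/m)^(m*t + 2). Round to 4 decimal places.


Coupon per period c = face * coupon_rate / m = 69.000000
Periods per year m = 1; per-period yield y/m = 0.074000
Number of cashflows N = 2
Cashflows (t years, CF_t, discount factor 1/(1+y/m)^(m*t), PV):
  t = 1.0000: CF_t = 69.000000, DF = 0.931099, PV = 64.245810
  t = 2.0000: CF_t = 1069.000000, DF = 0.866945, PV = 926.763973
Price P = sum_t PV_t = 991.009783
Convexity numerator sum_t t*(t + 1/m) * CF_t / (1+y/m)^(m*t + 2):
  t = 1.0000: term = 111.395140
  t = 2.0000: term = 4820.719144
Convexity = (1/P) * sum = 4932.114284 / 991.009783 = 4.976857

Answer: Convexity = 4.9769


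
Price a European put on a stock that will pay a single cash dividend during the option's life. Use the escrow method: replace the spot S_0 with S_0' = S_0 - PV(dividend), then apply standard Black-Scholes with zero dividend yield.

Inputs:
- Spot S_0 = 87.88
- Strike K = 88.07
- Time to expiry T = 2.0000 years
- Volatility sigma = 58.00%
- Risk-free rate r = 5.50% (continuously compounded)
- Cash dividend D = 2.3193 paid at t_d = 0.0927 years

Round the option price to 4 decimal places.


Answer: Price = 22.9568

Derivation:
PV(D) = D * exp(-r * t_d) = 2.3193 * 0.99491448 = 2.30750514
S_0' = S_0 - PV(D) = 87.8800 - 2.30750514 = 85.57249486
d1 = (ln(S_0'/K) + (r + sigma^2/2)*T) / (sigma*sqrt(T)) = 0.50915584
d2 = d1 - sigma*sqrt(T) = -0.31108802
exp(-rT) = 0.89583414
N(-d1) = 0.30532150; N(-d2) = 0.62213315
P = K * exp(-rT) * N(-d2) - S_0' * N(-d1) = 88.0700 * 0.89583414 * 0.62213315 - 85.57249486 * 0.30532150 = 22.9568


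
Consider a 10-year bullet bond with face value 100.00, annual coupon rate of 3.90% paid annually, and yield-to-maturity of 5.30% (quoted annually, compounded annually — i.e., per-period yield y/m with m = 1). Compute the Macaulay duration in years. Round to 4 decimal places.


Coupon per period c = face * coupon_rate / m = 3.900000
Periods per year m = 1; per-period yield y/m = 0.053000
Number of cashflows N = 10
Cashflows (t years, CF_t, discount factor 1/(1+y/m)^(m*t), PV):
  t = 1.0000: CF_t = 3.900000, DF = 0.949668, PV = 3.703704
  t = 2.0000: CF_t = 3.900000, DF = 0.901869, PV = 3.517287
  t = 3.0000: CF_t = 3.900000, DF = 0.856475, PV = 3.340254
  t = 4.0000: CF_t = 3.900000, DF = 0.813367, PV = 3.172131
  t = 5.0000: CF_t = 3.900000, DF = 0.772428, PV = 3.012470
  t = 6.0000: CF_t = 3.900000, DF = 0.733550, PV = 2.860845
  t = 7.0000: CF_t = 3.900000, DF = 0.696629, PV = 2.716852
  t = 8.0000: CF_t = 3.900000, DF = 0.661566, PV = 2.580107
  t = 9.0000: CF_t = 3.900000, DF = 0.628268, PV = 2.450244
  t = 10.0000: CF_t = 103.900000, DF = 0.596645, PV = 61.991456
Price P = sum_t PV_t = 89.345350
Macaulay numerator sum_t t * PV_t:
  t * PV_t at t = 1.0000: 3.703704
  t * PV_t at t = 2.0000: 7.034575
  t * PV_t at t = 3.0000: 10.020762
  t * PV_t at t = 4.0000: 12.688524
  t * PV_t at t = 5.0000: 15.062351
  t * PV_t at t = 6.0000: 17.165072
  t * PV_t at t = 7.0000: 19.017965
  t * PV_t at t = 8.0000: 20.640852
  t * PV_t at t = 9.0000: 22.052193
  t * PV_t at t = 10.0000: 619.914558
Macaulay duration D = (sum_t t * PV_t) / P = 747.300556 / 89.345350 = 8.364180

Answer: Macaulay duration = 8.3642 years


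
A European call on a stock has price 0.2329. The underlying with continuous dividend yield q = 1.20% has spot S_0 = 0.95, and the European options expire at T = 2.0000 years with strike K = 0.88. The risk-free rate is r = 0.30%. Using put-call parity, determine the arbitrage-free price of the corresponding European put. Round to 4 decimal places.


Answer: Put price = 0.1802

Derivation:
Put-call parity: C - P = S_0 * exp(-qT) - K * exp(-rT).
S_0 * exp(-qT) = 0.9500 * 0.97628571 = 0.92747142
K * exp(-rT) = 0.8800 * 0.99401796 = 0.87473581
P = C - S*exp(-qT) + K*exp(-rT)
P = 0.2329 - 0.92747142 + 0.87473581 = 0.1802


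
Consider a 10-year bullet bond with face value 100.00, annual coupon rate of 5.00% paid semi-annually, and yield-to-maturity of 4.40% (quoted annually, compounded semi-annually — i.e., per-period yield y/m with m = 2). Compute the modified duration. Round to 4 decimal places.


Answer: Modified duration = 7.8715

Derivation:
Coupon per period c = face * coupon_rate / m = 2.500000
Periods per year m = 2; per-period yield y/m = 0.022000
Number of cashflows N = 20
Cashflows (t years, CF_t, discount factor 1/(1+y/m)^(m*t), PV):
  t = 0.5000: CF_t = 2.500000, DF = 0.978474, PV = 2.446184
  t = 1.0000: CF_t = 2.500000, DF = 0.957411, PV = 2.393526
  t = 1.5000: CF_t = 2.500000, DF = 0.936801, PV = 2.342002
  t = 2.0000: CF_t = 2.500000, DF = 0.916635, PV = 2.291587
  t = 2.5000: CF_t = 2.500000, DF = 0.896903, PV = 2.242258
  t = 3.0000: CF_t = 2.500000, DF = 0.877596, PV = 2.193990
  t = 3.5000: CF_t = 2.500000, DF = 0.858704, PV = 2.146761
  t = 4.0000: CF_t = 2.500000, DF = 0.840220, PV = 2.100549
  t = 4.5000: CF_t = 2.500000, DF = 0.822133, PV = 2.055332
  t = 5.0000: CF_t = 2.500000, DF = 0.804435, PV = 2.011088
  t = 5.5000: CF_t = 2.500000, DF = 0.787119, PV = 1.967796
  t = 6.0000: CF_t = 2.500000, DF = 0.770175, PV = 1.925437
  t = 6.5000: CF_t = 2.500000, DF = 0.753596, PV = 1.883989
  t = 7.0000: CF_t = 2.500000, DF = 0.737373, PV = 1.843433
  t = 7.5000: CF_t = 2.500000, DF = 0.721500, PV = 1.803751
  t = 8.0000: CF_t = 2.500000, DF = 0.705969, PV = 1.764923
  t = 8.5000: CF_t = 2.500000, DF = 0.690772, PV = 1.726930
  t = 9.0000: CF_t = 2.500000, DF = 0.675902, PV = 1.689756
  t = 9.5000: CF_t = 2.500000, DF = 0.661352, PV = 1.653381
  t = 10.0000: CF_t = 102.500000, DF = 0.647116, PV = 66.329382
Price P = sum_t PV_t = 104.812056
First compute Macaulay numerator sum_t t * PV_t:
  t * PV_t at t = 0.5000: 1.223092
  t * PV_t at t = 1.0000: 2.393526
  t * PV_t at t = 1.5000: 3.513003
  t * PV_t at t = 2.0000: 4.583175
  t * PV_t at t = 2.5000: 5.605644
  t * PV_t at t = 3.0000: 6.581970
  t * PV_t at t = 3.5000: 7.513664
  t * PV_t at t = 4.0000: 8.402196
  t * PV_t at t = 4.5000: 9.248993
  t * PV_t at t = 5.0000: 10.055439
  t * PV_t at t = 5.5000: 10.822880
  t * PV_t at t = 6.0000: 11.552621
  t * PV_t at t = 6.5000: 12.245929
  t * PV_t at t = 7.0000: 12.904034
  t * PV_t at t = 7.5000: 13.528132
  t * PV_t at t = 8.0000: 14.119381
  t * PV_t at t = 8.5000: 14.678907
  t * PV_t at t = 9.0000: 15.207800
  t * PV_t at t = 9.5000: 15.707121
  t * PV_t at t = 10.0000: 663.293818
Macaulay duration D = 843.181326 / 104.812056 = 8.044698
Modified duration = D / (1 + y/m) = 8.044698 / (1 + 0.022000) = 7.871524


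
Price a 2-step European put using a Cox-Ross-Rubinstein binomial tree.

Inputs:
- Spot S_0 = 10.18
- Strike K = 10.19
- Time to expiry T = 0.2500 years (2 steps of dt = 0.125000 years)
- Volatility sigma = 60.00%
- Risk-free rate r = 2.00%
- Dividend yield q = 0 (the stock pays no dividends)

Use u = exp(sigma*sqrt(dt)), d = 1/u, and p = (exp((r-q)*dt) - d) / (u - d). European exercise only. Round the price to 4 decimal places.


dt = T/N = 0.125000
u = exp(sigma*sqrt(dt)) = 1.236311; d = 1/u = 0.808858
p = (exp((r-q)*dt) - d) / (u - d) = 0.453021
Discount per step: exp(-r*dt) = 0.997503
Stock lattice S(k, i) with i counting down-moves:
  k=0: S(0,0) = 10.1800
  k=1: S(1,0) = 12.5856; S(1,1) = 8.2342
  k=2: S(2,0) = 15.5598; S(2,1) = 10.1800; S(2,2) = 6.6603
Terminal payoffs V(N, i) = max(K - S_T, 0):
  V(2,0) = 0.000000; V(2,1) = 0.010000; V(2,2) = 3.529724
Backward induction: V(k, i) = exp(-r*dt) * [p * V(k+1, i) + (1-p) * V(k+1, i+1)].
  V(1,0) = exp(-r*dt) * [p*0.000000 + (1-p)*0.010000] = 0.005456
  V(1,1) = exp(-r*dt) * [p*0.010000 + (1-p)*3.529724] = 1.930383
  V(0,0) = exp(-r*dt) * [p*0.005456 + (1-p)*1.930383] = 1.055709

Answer: Price = V(0,0) = 1.0557


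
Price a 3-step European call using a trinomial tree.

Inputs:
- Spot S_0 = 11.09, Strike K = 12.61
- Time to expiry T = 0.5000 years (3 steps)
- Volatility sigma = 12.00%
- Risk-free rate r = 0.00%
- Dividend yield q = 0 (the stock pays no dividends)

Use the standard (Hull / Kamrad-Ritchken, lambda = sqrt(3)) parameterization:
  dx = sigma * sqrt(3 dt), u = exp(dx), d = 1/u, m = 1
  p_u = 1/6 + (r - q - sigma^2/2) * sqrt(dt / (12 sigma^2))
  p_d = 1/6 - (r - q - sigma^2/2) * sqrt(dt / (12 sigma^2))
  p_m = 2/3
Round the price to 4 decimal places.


dt = T/N = 0.166667; dx = sigma*sqrt(3*dt) = 0.084853
u = exp(dx) = 1.088557; d = 1/u = 0.918647
p_u = 0.159596, p_m = 0.666667, p_d = 0.173738
Discount per step: exp(-r*dt) = 1.000000
Stock lattice S(k, j) with j the centered position index:
  k=0: S(0,+0) = 11.0900
  k=1: S(1,-1) = 10.1878; S(1,+0) = 11.0900; S(1,+1) = 12.0721
  k=2: S(2,-2) = 9.3590; S(2,-1) = 10.1878; S(2,+0) = 11.0900; S(2,+1) = 12.0721; S(2,+2) = 13.1412
  k=3: S(3,-3) = 8.5976; S(3,-2) = 9.3590; S(3,-1) = 10.1878; S(3,+0) = 11.0900; S(3,+1) = 12.0721; S(3,+2) = 13.1412; S(3,+3) = 14.3049
Terminal payoffs V(N, j) = max(S_T - K, 0):
  V(3,-3) = 0.000000; V(3,-2) = 0.000000; V(3,-1) = 0.000000; V(3,+0) = 0.000000; V(3,+1) = 0.000000; V(3,+2) = 0.531162; V(3,+3) = 1.694902
Backward induction: V(k, j) = exp(-r*dt) * [p_u * V(k+1, j+1) + p_m * V(k+1, j) + p_d * V(k+1, j-1)]
  V(2,-2) = exp(-r*dt) * [p_u*0.000000 + p_m*0.000000 + p_d*0.000000] = 0.000000
  V(2,-1) = exp(-r*dt) * [p_u*0.000000 + p_m*0.000000 + p_d*0.000000] = 0.000000
  V(2,+0) = exp(-r*dt) * [p_u*0.000000 + p_m*0.000000 + p_d*0.000000] = 0.000000
  V(2,+1) = exp(-r*dt) * [p_u*0.531162 + p_m*0.000000 + p_d*0.000000] = 0.084771
  V(2,+2) = exp(-r*dt) * [p_u*1.694902 + p_m*0.531162 + p_d*0.000000] = 0.624607
  V(1,-1) = exp(-r*dt) * [p_u*0.000000 + p_m*0.000000 + p_d*0.000000] = 0.000000
  V(1,+0) = exp(-r*dt) * [p_u*0.084771 + p_m*0.000000 + p_d*0.000000] = 0.013529
  V(1,+1) = exp(-r*dt) * [p_u*0.624607 + p_m*0.084771 + p_d*0.000000] = 0.156199
  V(0,+0) = exp(-r*dt) * [p_u*0.156199 + p_m*0.013529 + p_d*0.000000] = 0.033948

Answer: Price = V(0,0) = 0.0339


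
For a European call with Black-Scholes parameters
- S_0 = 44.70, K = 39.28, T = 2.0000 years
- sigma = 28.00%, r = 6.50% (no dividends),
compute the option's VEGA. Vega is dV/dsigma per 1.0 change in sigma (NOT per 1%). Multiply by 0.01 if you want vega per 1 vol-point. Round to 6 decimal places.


Answer: Vega = 17.532335

Derivation:
d1 = 0.8527152655; d2 = 0.4567354680
phi(d1) = 0.2773430212; exp(-qT) = 1.0000000000; exp(-rT) = 0.8780954309
Vega = S * exp(-qT) * phi(d1) * sqrt(T) = 44.7000 * 1.0000000000 * 0.2773430212 * 1.4142135624 = 17.532335


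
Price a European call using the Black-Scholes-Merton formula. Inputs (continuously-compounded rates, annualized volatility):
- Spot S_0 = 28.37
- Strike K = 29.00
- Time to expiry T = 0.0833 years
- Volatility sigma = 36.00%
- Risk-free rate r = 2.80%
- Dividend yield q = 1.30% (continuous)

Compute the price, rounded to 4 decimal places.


d1 = (ln(S/K) + (r - q + 0.5*sigma^2) * T) / (sigma * sqrt(T)) = -0.14741008
d2 = d1 - sigma * sqrt(T) = -0.25131235
exp(-rT) = 0.99767032; exp(-qT) = 0.99891769
C = S_0 * exp(-qT) * N(d1) - K * exp(-rT) * N(d2)
N(d1) = 0.44140417; N(d2) = 0.40078632
C = 28.3700 * 0.99891769 * 0.44140417 - 29.0000 * 0.99767032 * 0.40078632 = 0.9134

Answer: Price = 0.9134


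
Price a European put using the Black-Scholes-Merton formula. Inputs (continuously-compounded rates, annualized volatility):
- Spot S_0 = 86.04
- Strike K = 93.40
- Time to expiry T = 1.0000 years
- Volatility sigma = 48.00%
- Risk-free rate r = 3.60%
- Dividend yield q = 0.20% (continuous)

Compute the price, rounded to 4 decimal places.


Answer: Price = 18.8844

Derivation:
d1 = (ln(S/K) + (r - q + 0.5*sigma^2) * T) / (sigma * sqrt(T)) = 0.13983533
d2 = d1 - sigma * sqrt(T) = -0.34016467
exp(-rT) = 0.96464029; exp(-qT) = 0.99800200
P = K * exp(-rT) * N(-d2) - S_0 * exp(-qT) * N(-d1)
N(-d1) = 0.44439505; N(-d2) = 0.63313374
P = 93.4000 * 0.96464029 * 0.63313374 - 86.0400 * 0.99800200 * 0.44439505 = 18.8844


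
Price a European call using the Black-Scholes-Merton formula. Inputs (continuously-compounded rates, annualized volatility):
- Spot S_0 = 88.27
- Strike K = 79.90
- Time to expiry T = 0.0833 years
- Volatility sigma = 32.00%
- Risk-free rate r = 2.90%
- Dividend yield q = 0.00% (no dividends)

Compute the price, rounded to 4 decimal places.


Answer: Price = 9.0889

Derivation:
d1 = (ln(S/K) + (r - q + 0.5*sigma^2) * T) / (sigma * sqrt(T)) = 1.15101676
d2 = d1 - sigma * sqrt(T) = 1.05865919
exp(-rT) = 0.99758722; exp(-qT) = 1.00000000
C = S_0 * exp(-qT) * N(d1) - K * exp(-rT) * N(d2)
N(d1) = 0.87513733; N(d2) = 0.85512249
C = 88.2700 * 1.00000000 * 0.87513733 - 79.9000 * 0.99758722 * 0.85512249 = 9.0889


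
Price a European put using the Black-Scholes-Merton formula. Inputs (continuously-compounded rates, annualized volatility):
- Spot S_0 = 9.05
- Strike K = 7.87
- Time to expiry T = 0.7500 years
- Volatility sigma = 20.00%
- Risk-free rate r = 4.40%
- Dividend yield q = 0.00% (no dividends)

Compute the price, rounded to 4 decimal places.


Answer: Price = 0.1202

Derivation:
d1 = (ln(S/K) + (r - q + 0.5*sigma^2) * T) / (sigma * sqrt(T)) = 1.08372511
d2 = d1 - sigma * sqrt(T) = 0.91052003
exp(-rT) = 0.96753856; exp(-qT) = 1.00000000
P = K * exp(-rT) * N(-d2) - S_0 * exp(-qT) * N(-d1)
N(-d1) = 0.13924335; N(-d2) = 0.18127416
P = 7.8700 * 0.96753856 * 0.18127416 - 9.0500 * 1.00000000 * 0.13924335 = 0.1202


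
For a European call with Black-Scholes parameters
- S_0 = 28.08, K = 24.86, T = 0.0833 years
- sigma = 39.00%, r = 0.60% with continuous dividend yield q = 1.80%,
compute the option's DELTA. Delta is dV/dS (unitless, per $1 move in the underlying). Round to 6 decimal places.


d1 = 1.1294596042; d2 = 1.0168988207
phi(d1) = 0.2108142148; exp(-qT) = 0.9985017235; exp(-rT) = 0.9995003249
N(d1) = 0.8706479994
Delta = exp(-qT) * N(d1) = 0.9985017235 * 0.8706479994 = 0.869344

Answer: Delta = 0.869344


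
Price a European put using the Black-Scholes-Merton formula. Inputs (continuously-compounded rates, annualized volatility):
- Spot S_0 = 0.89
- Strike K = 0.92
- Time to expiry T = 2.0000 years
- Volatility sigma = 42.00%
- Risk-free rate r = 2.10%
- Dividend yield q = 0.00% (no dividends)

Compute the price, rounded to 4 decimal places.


d1 = (ln(S/K) + (r - q + 0.5*sigma^2) * T) / (sigma * sqrt(T)) = 0.31188088
d2 = d1 - sigma * sqrt(T) = -0.28208881
exp(-rT) = 0.95886978; exp(-qT) = 1.00000000
P = K * exp(-rT) * N(-d2) - S_0 * exp(-qT) * N(-d1)
N(-d1) = 0.37756553; N(-d2) = 0.61106229
P = 0.9200 * 0.95886978 * 0.61106229 - 0.8900 * 1.00000000 * 0.37756553 = 0.2030

Answer: Price = 0.2030


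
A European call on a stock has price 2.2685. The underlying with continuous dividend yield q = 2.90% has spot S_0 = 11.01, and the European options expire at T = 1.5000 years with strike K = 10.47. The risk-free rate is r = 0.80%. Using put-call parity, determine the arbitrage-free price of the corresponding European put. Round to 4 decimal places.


Put-call parity: C - P = S_0 * exp(-qT) - K * exp(-rT).
S_0 * exp(-qT) = 11.0100 * 0.95743255 = 10.54133242
K * exp(-rT) = 10.4700 * 0.98807171 = 10.34511083
P = C - S*exp(-qT) + K*exp(-rT)
P = 2.2685 - 10.54133242 + 10.34511083 = 2.0723

Answer: Put price = 2.0723


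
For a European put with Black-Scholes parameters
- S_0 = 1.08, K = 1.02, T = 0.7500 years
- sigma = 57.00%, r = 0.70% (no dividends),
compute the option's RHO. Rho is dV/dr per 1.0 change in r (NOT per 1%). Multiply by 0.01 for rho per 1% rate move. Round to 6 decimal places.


d1 = 0.3732436069; d2 = -0.1203908733
phi(d1) = 0.3720995220; exp(-qT) = 1.0000000000; exp(-rT) = 0.9947637572
N(-d2) = 0.5479132396
Rho = -K*T*exp(-rT)*N(-d2) = -1.0200 * 0.7500 * 0.9947637572 * 0.5479132396 = -0.416959

Answer: Rho = -0.416959


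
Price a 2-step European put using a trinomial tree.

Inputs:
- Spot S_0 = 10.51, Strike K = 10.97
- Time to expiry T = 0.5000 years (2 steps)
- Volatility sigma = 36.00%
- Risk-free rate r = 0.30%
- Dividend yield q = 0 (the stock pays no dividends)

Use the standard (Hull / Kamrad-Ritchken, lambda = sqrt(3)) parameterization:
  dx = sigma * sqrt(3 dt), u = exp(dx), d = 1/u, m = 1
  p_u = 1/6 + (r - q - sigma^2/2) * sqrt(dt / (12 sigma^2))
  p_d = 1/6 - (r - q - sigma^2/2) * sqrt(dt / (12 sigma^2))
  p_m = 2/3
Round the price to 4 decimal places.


dt = T/N = 0.250000; dx = sigma*sqrt(3*dt) = 0.311769
u = exp(dx) = 1.365839; d = 1/u = 0.732151
p_u = 0.141889, p_m = 0.666667, p_d = 0.191445
Discount per step: exp(-r*dt) = 0.999250
Stock lattice S(k, j) with j the centered position index:
  k=0: S(0,+0) = 10.5100
  k=1: S(1,-1) = 7.6949; S(1,+0) = 10.5100; S(1,+1) = 14.3550
  k=2: S(2,-2) = 5.6338; S(2,-1) = 7.6949; S(2,+0) = 10.5100; S(2,+1) = 14.3550; S(2,+2) = 19.6066
Terminal payoffs V(N, j) = max(K - S_T, 0):
  V(2,-2) = 5.336173; V(2,-1) = 3.275098; V(2,+0) = 0.460000; V(2,+1) = 0.000000; V(2,+2) = 0.000000
Backward induction: V(k, j) = exp(-r*dt) * [p_u * V(k+1, j+1) + p_m * V(k+1, j) + p_d * V(k+1, j-1)]
  V(1,-1) = exp(-r*dt) * [p_u*0.460000 + p_m*3.275098 + p_d*5.336173] = 3.267797
  V(1,+0) = exp(-r*dt) * [p_u*0.000000 + p_m*0.460000 + p_d*3.275098] = 0.932967
  V(1,+1) = exp(-r*dt) * [p_u*0.000000 + p_m*0.000000 + p_d*0.460000] = 0.087998
  V(0,+0) = exp(-r*dt) * [p_u*0.087998 + p_m*0.932967 + p_d*3.267797] = 1.259121

Answer: Price = V(0,0) = 1.2591


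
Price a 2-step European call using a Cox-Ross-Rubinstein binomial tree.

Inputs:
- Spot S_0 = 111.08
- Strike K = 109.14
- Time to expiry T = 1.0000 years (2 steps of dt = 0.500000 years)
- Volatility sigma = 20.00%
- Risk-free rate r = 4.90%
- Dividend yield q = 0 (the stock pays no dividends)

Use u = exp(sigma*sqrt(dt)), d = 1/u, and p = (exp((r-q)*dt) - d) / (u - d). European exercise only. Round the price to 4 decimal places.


dt = T/N = 0.500000
u = exp(sigma*sqrt(dt)) = 1.151910; d = 1/u = 0.868123
p = (exp((r-q)*dt) - d) / (u - d) = 0.552102
Discount per step: exp(-r*dt) = 0.975798
Stock lattice S(k, i) with i counting down-moves:
  k=0: S(0,0) = 111.0800
  k=1: S(1,0) = 127.9542; S(1,1) = 96.4312
  k=2: S(2,0) = 147.3917; S(2,1) = 111.0800; S(2,2) = 83.7141
Terminal payoffs V(N, i) = max(S_T - K, 0):
  V(2,0) = 38.251657; V(2,1) = 1.940000; V(2,2) = 0.000000
Backward induction: V(k, i) = exp(-r*dt) * [p * V(k+1, i) + (1-p) * V(k+1, i+1)].
  V(1,0) = exp(-r*dt) * [p*38.251657 + (1-p)*1.940000] = 21.455593
  V(1,1) = exp(-r*dt) * [p*1.940000 + (1-p)*0.000000] = 1.045156
  V(0,0) = exp(-r*dt) * [p*21.455593 + (1-p)*1.045156] = 12.015782

Answer: Price = V(0,0) = 12.0158


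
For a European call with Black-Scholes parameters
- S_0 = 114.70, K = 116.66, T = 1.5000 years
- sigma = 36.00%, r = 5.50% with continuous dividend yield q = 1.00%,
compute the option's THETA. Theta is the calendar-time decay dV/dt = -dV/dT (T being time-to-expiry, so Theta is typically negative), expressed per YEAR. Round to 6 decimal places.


d1 = 0.3351181002; d2 = -0.1057900535
phi(d1) = 0.3771581801; exp(-qT) = 0.9851119396; exp(-rT) = 0.9208114379
Theta = -S*exp(-qT)*phi(d1)*sigma/(2*sqrt(T)) - r*K*exp(-rT)*N(d2) + q*S*exp(-qT)*N(d1)
N(d1) = 0.6312320002; N(d2) = 0.4578744643; sqrt(T) = 1.2247448714
Term 1 = -114.7000 * 0.9851119396 * 0.3771581801 * 0.3600 / (2 * 1.2247448714) = -6.2632451058
Term 2 = -0.0550 * 116.6600 * 0.9208114379 * 0.4578744643 = -2.7052150222
Term 3 = 0.0100 * 114.7000 * 0.9851119396 * 0.6312320002 = 0.7132438045
Theta = -6.2632451058 + (-2.7052150222) + (0.7132438045) = -8.255216

Answer: Theta = -8.255216


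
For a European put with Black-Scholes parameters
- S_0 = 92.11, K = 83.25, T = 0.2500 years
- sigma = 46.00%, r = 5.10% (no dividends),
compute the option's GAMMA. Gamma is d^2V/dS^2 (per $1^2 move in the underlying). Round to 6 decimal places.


Answer: Gamma = 0.015633

Derivation:
d1 = 0.6101538528; d2 = 0.3801538528
phi(d1) = 0.3311835932; exp(-qT) = 1.0000000000; exp(-rT) = 0.9873309369
Gamma = exp(-qT) * phi(d1) / (S * sigma * sqrt(T)) = 1.0000000000 * 0.3311835932 / (92.1100 * 0.4600 * 0.5000000000) = 0.015633


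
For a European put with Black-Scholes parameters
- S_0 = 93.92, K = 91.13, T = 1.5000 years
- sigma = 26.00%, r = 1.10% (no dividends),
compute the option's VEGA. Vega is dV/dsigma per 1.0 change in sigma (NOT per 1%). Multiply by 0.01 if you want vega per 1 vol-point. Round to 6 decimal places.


d1 = 0.3057349388; d2 = -0.0126987277
phi(d1) = 0.3807259479; exp(-qT) = 1.0000000000; exp(-rT) = 0.9836353794
Vega = S * exp(-qT) * phi(d1) * sqrt(T) = 93.9200 * 1.0000000000 * 0.3807259479 * 1.2247448714 = 43.794159

Answer: Vega = 43.794159


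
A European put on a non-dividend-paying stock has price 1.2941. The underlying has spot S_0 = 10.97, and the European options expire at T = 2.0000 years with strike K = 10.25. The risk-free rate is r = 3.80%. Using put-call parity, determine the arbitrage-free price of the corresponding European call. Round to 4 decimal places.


Put-call parity: C - P = S_0 * exp(-qT) - K * exp(-rT).
S_0 * exp(-qT) = 10.9700 * 1.00000000 = 10.97000000
K * exp(-rT) = 10.2500 * 0.92681621 = 9.49986612
C = P + S*exp(-qT) - K*exp(-rT)
C = 1.2941 + 10.97000000 - 9.49986612 = 2.7642

Answer: Call price = 2.7642


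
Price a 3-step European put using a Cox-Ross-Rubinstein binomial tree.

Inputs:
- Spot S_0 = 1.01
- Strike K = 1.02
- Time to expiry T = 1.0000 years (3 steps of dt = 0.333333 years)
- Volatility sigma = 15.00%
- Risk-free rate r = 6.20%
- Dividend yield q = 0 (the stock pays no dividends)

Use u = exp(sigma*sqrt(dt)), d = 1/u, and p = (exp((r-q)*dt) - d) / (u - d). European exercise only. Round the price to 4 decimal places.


dt = T/N = 0.333333
u = exp(sigma*sqrt(dt)) = 1.090463; d = 1/u = 0.917042
p = (exp((r-q)*dt) - d) / (u - d) = 0.598773
Discount per step: exp(-r*dt) = 0.979545
Stock lattice S(k, i) with i counting down-moves:
  k=0: S(0,0) = 1.0100
  k=1: S(1,0) = 1.1014; S(1,1) = 0.9262
  k=2: S(2,0) = 1.2010; S(2,1) = 1.0100; S(2,2) = 0.8494
  k=3: S(3,0) = 1.3096; S(3,1) = 1.1014; S(3,2) = 0.9262; S(3,3) = 0.7789
Terminal payoffs V(N, i) = max(K - S_T, 0):
  V(3,0) = 0.000000; V(3,1) = 0.000000; V(3,2) = 0.093788; V(3,3) = 0.241088
Backward induction: V(k, i) = exp(-r*dt) * [p * V(k+1, i) + (1-p) * V(k+1, i+1)].
  V(2,0) = exp(-r*dt) * [p*0.000000 + (1-p)*0.000000] = 0.000000
  V(2,1) = exp(-r*dt) * [p*0.000000 + (1-p)*0.093788] = 0.036861
  V(2,2) = exp(-r*dt) * [p*0.093788 + (1-p)*0.241088] = 0.149762
  V(1,0) = exp(-r*dt) * [p*0.000000 + (1-p)*0.036861] = 0.014487
  V(1,1) = exp(-r*dt) * [p*0.036861 + (1-p)*0.149762] = 0.080479
  V(0,0) = exp(-r*dt) * [p*0.014487 + (1-p)*0.080479] = 0.040127

Answer: Price = V(0,0) = 0.0401


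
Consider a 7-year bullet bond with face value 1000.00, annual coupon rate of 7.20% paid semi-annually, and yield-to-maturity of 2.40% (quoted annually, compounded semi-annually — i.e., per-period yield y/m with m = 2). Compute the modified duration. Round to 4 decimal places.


Coupon per period c = face * coupon_rate / m = 36.000000
Periods per year m = 2; per-period yield y/m = 0.012000
Number of cashflows N = 14
Cashflows (t years, CF_t, discount factor 1/(1+y/m)^(m*t), PV):
  t = 0.5000: CF_t = 36.000000, DF = 0.988142, PV = 35.573123
  t = 1.0000: CF_t = 36.000000, DF = 0.976425, PV = 35.151307
  t = 1.5000: CF_t = 36.000000, DF = 0.964847, PV = 34.734493
  t = 2.0000: CF_t = 36.000000, DF = 0.953406, PV = 34.322621
  t = 2.5000: CF_t = 36.000000, DF = 0.942101, PV = 33.915634
  t = 3.0000: CF_t = 36.000000, DF = 0.930930, PV = 33.513472
  t = 3.5000: CF_t = 36.000000, DF = 0.919891, PV = 33.116079
  t = 4.0000: CF_t = 36.000000, DF = 0.908983, PV = 32.723398
  t = 4.5000: CF_t = 36.000000, DF = 0.898205, PV = 32.335374
  t = 5.0000: CF_t = 36.000000, DF = 0.887554, PV = 31.951951
  t = 5.5000: CF_t = 36.000000, DF = 0.877030, PV = 31.573074
  t = 6.0000: CF_t = 36.000000, DF = 0.866630, PV = 31.198689
  t = 6.5000: CF_t = 36.000000, DF = 0.856354, PV = 30.828744
  t = 7.0000: CF_t = 1036.000000, DF = 0.846200, PV = 876.662804
Price P = sum_t PV_t = 1307.600764
First compute Macaulay numerator sum_t t * PV_t:
  t * PV_t at t = 0.5000: 17.786561
  t * PV_t at t = 1.0000: 35.151307
  t * PV_t at t = 1.5000: 52.101739
  t * PV_t at t = 2.0000: 68.645243
  t * PV_t at t = 2.5000: 84.789085
  t * PV_t at t = 3.0000: 100.540417
  t * PV_t at t = 3.5000: 115.906277
  t * PV_t at t = 4.0000: 130.893594
  t * PV_t at t = 4.5000: 145.509183
  t * PV_t at t = 5.0000: 159.759753
  t * PV_t at t = 5.5000: 173.651905
  t * PV_t at t = 6.0000: 187.192137
  t * PV_t at t = 6.5000: 200.386839
  t * PV_t at t = 7.0000: 6136.639630
Macaulay duration D = 7608.953670 / 1307.600764 = 5.819019
Modified duration = D / (1 + y/m) = 5.819019 / (1 + 0.012000) = 5.750019

Answer: Modified duration = 5.7500


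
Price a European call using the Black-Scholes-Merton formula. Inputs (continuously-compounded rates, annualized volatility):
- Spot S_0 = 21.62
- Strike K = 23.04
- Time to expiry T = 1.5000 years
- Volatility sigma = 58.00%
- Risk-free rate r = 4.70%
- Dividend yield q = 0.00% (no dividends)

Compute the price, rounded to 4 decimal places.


Answer: Price = 6.0543

Derivation:
d1 = (ln(S/K) + (r - q + 0.5*sigma^2) * T) / (sigma * sqrt(T)) = 0.36487117
d2 = d1 - sigma * sqrt(T) = -0.34548085
exp(-rT) = 0.93192774; exp(-qT) = 1.00000000
C = S_0 * exp(-qT) * N(d1) - K * exp(-rT) * N(d2)
N(d1) = 0.64239621; N(d2) = 0.36486645
C = 21.6200 * 1.00000000 * 0.64239621 - 23.0400 * 0.93192774 * 0.36486645 = 6.0543


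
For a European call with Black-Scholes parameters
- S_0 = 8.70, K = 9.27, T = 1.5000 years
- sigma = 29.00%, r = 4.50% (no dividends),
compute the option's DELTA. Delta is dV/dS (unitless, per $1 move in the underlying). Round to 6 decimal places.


Answer: Delta = 0.574939

Derivation:
d1 = 0.1889616519; d2 = -0.1662143608
phi(d1) = 0.3918830654; exp(-qT) = 1.0000000000; exp(-rT) = 0.9347277206
N(d1) = 0.5749385637
Delta = exp(-qT) * N(d1) = 1.0000000000 * 0.5749385637 = 0.574939


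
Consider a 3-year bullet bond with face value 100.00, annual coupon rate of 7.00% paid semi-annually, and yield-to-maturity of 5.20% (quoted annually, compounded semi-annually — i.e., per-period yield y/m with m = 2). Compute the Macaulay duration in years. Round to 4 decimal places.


Coupon per period c = face * coupon_rate / m = 3.500000
Periods per year m = 2; per-period yield y/m = 0.026000
Number of cashflows N = 6
Cashflows (t years, CF_t, discount factor 1/(1+y/m)^(m*t), PV):
  t = 0.5000: CF_t = 3.500000, DF = 0.974659, PV = 3.411306
  t = 1.0000: CF_t = 3.500000, DF = 0.949960, PV = 3.324860
  t = 1.5000: CF_t = 3.500000, DF = 0.925887, PV = 3.240604
  t = 2.0000: CF_t = 3.500000, DF = 0.902424, PV = 3.158483
  t = 2.5000: CF_t = 3.500000, DF = 0.879555, PV = 3.078444
  t = 3.0000: CF_t = 103.500000, DF = 0.857266, PV = 88.727079
Price P = sum_t PV_t = 104.940776
Macaulay numerator sum_t t * PV_t:
  t * PV_t at t = 0.5000: 1.705653
  t * PV_t at t = 1.0000: 3.324860
  t * PV_t at t = 1.5000: 4.860906
  t * PV_t at t = 2.0000: 6.316967
  t * PV_t at t = 2.5000: 7.696110
  t * PV_t at t = 3.0000: 266.181238
Macaulay duration D = (sum_t t * PV_t) / P = 290.085733 / 104.940776 = 2.764280

Answer: Macaulay duration = 2.7643 years


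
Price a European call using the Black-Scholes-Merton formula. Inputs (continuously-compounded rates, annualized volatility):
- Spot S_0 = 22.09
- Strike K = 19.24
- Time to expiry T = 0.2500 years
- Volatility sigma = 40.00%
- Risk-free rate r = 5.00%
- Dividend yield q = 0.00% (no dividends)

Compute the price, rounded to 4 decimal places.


d1 = (ln(S/K) + (r - q + 0.5*sigma^2) * T) / (sigma * sqrt(T)) = 0.85316786
d2 = d1 - sigma * sqrt(T) = 0.65316786
exp(-rT) = 0.98757780; exp(-qT) = 1.00000000
C = S_0 * exp(-qT) * N(d1) - K * exp(-rT) * N(d2)
N(d1) = 0.80321689; N(d2) = 0.74317597
C = 22.0900 * 1.00000000 * 0.80321689 - 19.2400 * 0.98757780 * 0.74317597 = 3.6220

Answer: Price = 3.6220


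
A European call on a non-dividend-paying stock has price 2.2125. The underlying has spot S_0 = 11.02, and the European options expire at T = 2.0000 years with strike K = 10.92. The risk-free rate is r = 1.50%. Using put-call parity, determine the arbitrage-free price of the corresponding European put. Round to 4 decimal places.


Answer: Put price = 1.7898

Derivation:
Put-call parity: C - P = S_0 * exp(-qT) - K * exp(-rT).
S_0 * exp(-qT) = 11.0200 * 1.00000000 = 11.02000000
K * exp(-rT) = 10.9200 * 0.97044553 = 10.59726523
P = C - S*exp(-qT) + K*exp(-rT)
P = 2.2125 - 11.02000000 + 10.59726523 = 1.7898


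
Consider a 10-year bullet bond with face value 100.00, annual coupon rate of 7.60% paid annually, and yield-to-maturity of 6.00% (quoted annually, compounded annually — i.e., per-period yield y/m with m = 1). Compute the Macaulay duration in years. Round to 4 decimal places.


Answer: Macaulay duration = 7.5088 years

Derivation:
Coupon per period c = face * coupon_rate / m = 7.600000
Periods per year m = 1; per-period yield y/m = 0.060000
Number of cashflows N = 10
Cashflows (t years, CF_t, discount factor 1/(1+y/m)^(m*t), PV):
  t = 1.0000: CF_t = 7.600000, DF = 0.943396, PV = 7.169811
  t = 2.0000: CF_t = 7.600000, DF = 0.889996, PV = 6.763973
  t = 3.0000: CF_t = 7.600000, DF = 0.839619, PV = 6.381107
  t = 4.0000: CF_t = 7.600000, DF = 0.792094, PV = 6.019912
  t = 5.0000: CF_t = 7.600000, DF = 0.747258, PV = 5.679162
  t = 6.0000: CF_t = 7.600000, DF = 0.704961, PV = 5.357700
  t = 7.0000: CF_t = 7.600000, DF = 0.665057, PV = 5.054434
  t = 8.0000: CF_t = 7.600000, DF = 0.627412, PV = 4.768334
  t = 9.0000: CF_t = 7.600000, DF = 0.591898, PV = 4.498428
  t = 10.0000: CF_t = 107.600000, DF = 0.558395, PV = 60.083278
Price P = sum_t PV_t = 111.776139
Macaulay numerator sum_t t * PV_t:
  t * PV_t at t = 1.0000: 7.169811
  t * PV_t at t = 2.0000: 13.527946
  t * PV_t at t = 3.0000: 19.143320
  t * PV_t at t = 4.0000: 24.079647
  t * PV_t at t = 5.0000: 28.395811
  t * PV_t at t = 6.0000: 32.146201
  t * PV_t at t = 7.0000: 35.381038
  t * PV_t at t = 8.0000: 38.146672
  t * PV_t at t = 9.0000: 40.485855
  t * PV_t at t = 10.0000: 600.832780
Macaulay duration D = (sum_t t * PV_t) / P = 839.309081 / 111.776139 = 7.508839


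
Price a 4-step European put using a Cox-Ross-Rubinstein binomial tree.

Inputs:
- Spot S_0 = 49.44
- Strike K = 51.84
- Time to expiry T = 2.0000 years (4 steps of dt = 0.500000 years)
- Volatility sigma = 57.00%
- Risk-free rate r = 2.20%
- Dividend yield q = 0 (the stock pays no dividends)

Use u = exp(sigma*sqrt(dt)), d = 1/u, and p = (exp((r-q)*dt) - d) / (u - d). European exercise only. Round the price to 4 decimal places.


Answer: Price = V(0,0) = 15.0422

Derivation:
dt = T/N = 0.500000
u = exp(sigma*sqrt(dt)) = 1.496383; d = 1/u = 0.668278
p = (exp((r-q)*dt) - d) / (u - d) = 0.413936
Discount per step: exp(-r*dt) = 0.989060
Stock lattice S(k, i) with i counting down-moves:
  k=0: S(0,0) = 49.4400
  k=1: S(1,0) = 73.9812; S(1,1) = 33.0397
  k=2: S(2,0) = 110.7042; S(2,1) = 49.4400; S(2,2) = 22.0797
  k=3: S(3,0) = 165.6558; S(3,1) = 73.9812; S(3,2) = 33.0397; S(3,3) = 14.7554
  k=4: S(4,0) = 247.8846; S(4,1) = 110.7042; S(4,2) = 49.4400; S(4,3) = 22.0797; S(4,4) = 9.8607
Terminal payoffs V(N, i) = max(K - S_T, 0):
  V(4,0) = 0.000000; V(4,1) = 0.000000; V(4,2) = 2.400000; V(4,3) = 29.760312; V(4,4) = 41.979308
Backward induction: V(k, i) = exp(-r*dt) * [p * V(k+1, i) + (1-p) * V(k+1, i+1)].
  V(3,0) = exp(-r*dt) * [p*0.000000 + (1-p)*0.000000] = 0.000000
  V(3,1) = exp(-r*dt) * [p*0.000000 + (1-p)*2.400000] = 1.391166
  V(3,2) = exp(-r*dt) * [p*2.400000 + (1-p)*29.760312] = 18.233215
  V(3,3) = exp(-r*dt) * [p*29.760312 + (1-p)*41.979308] = 36.517513
  V(2,0) = exp(-r*dt) * [p*0.000000 + (1-p)*1.391166] = 0.806393
  V(2,1) = exp(-r*dt) * [p*1.391166 + (1-p)*18.233215] = 11.138481
  V(2,2) = exp(-r*dt) * [p*18.233215 + (1-p)*36.517513] = 28.632286
  V(1,0) = exp(-r*dt) * [p*0.806393 + (1-p)*11.138481] = 6.786591
  V(1,1) = exp(-r*dt) * [p*11.138481 + (1-p)*28.632286] = 21.156955
  V(0,0) = exp(-r*dt) * [p*6.786591 + (1-p)*21.156955] = 15.042164


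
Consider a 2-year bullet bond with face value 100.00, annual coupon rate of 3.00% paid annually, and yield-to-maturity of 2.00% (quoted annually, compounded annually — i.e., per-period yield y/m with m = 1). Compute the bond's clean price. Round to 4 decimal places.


Coupon per period c = face * coupon_rate / m = 3.000000
Periods per year m = 1; per-period yield y/m = 0.020000
Number of cashflows N = 2
Cashflows (t years, CF_t, discount factor 1/(1+y/m)^(m*t), PV):
  t = 1.0000: CF_t = 3.000000, DF = 0.980392, PV = 2.941176
  t = 2.0000: CF_t = 103.000000, DF = 0.961169, PV = 99.000384
Price P = sum_t PV_t = 101.941561

Answer: Price = 101.9416
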